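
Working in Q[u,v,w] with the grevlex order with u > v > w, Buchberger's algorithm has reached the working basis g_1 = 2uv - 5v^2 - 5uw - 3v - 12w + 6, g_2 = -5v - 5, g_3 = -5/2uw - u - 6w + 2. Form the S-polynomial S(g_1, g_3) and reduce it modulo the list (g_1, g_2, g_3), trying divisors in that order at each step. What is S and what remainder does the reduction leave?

lcm(LM(g_1), LM(g_3)) = uvw.
S = (lcm/LT(g_1))·g_1 − (lcm/LT(g_3))·g_3 = -5/2v^2w - 5/2uw^2 - 2/5uv - 39/10vw - 6w^2 + 4/5v + 3w.
Reduce S modulo (g_1, g_2, g_3) in that order:
  leading term v^2w: subtract (1/2vw)·g_2 from -5/2v^2w - 5/2uw^2 - 2/5uv - 39/10vw - 6w^2 + 4/5v + 3w → -5/2uw^2 - 2/5uv - 7/5vw - 6w^2 + 4/5v + 3w
  leading term uw^2: subtract (w)·g_3 from -5/2uw^2 - 2/5uv - 7/5vw - 6w^2 + 4/5v + 3w → -2/5uv + uw - 7/5vw + 4/5v + w
  leading term uv: subtract (-1/5)·g_1 from -2/5uv + uw - 7/5vw + 4/5v + w → -v^2 - 7/5vw + 1/5v - 7/5w + 6/5
  leading term v^2: subtract (1/5v)·g_2 from -v^2 - 7/5vw + 1/5v - 7/5w + 6/5 → -7/5vw + 6/5v - 7/5w + 6/5
  leading term vw: subtract (7/25w)·g_2 from -7/5vw + 6/5v - 7/5w + 6/5 → 6/5v + 6/5
  leading term v: subtract (-6/25)·g_2 from 6/5v + 6/5 → 0
The remainder is 0, so this S-polynomial contributes no new basis element.
This is the inner loop of Buchberger's algorithm — each nonzero remainder becomes a new basis element.

S(g_1, g_3) = -5/2v^2w - 5/2uw^2 - 2/5uv - 39/10vw - 6w^2 + 4/5v + 3w; remainder on division = 0.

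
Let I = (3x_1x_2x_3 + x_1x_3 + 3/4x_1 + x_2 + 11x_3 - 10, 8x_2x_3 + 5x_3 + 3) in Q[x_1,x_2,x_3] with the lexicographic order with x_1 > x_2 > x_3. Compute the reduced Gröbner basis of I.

G = {x_1x_2 - 1/4x_1 - 8/3x_2^2 + 25x_2 + 83/3, x_1x_3 + 3/7x_1 - 8/7x_2 - 88/7x_3 + 80/7, x_2x_3 + 5/8x_3 + 3/8}

This is the nonlinear analogue of row-reducing a linear system.

f_1 = 3x_1x_2x_3 + x_1x_3 + 3/4x_1 + x_2 + 11x_3 - 10, LT = x_1x_2x_3.
f_2 = 8x_2x_3 + 5x_3 + 3, LT = x_2x_3.

S(f_1,f_2): lcm = x_1x_2x_3. S = -7/24x_1x_3 - 1/8x_1 + 1/3x_2 + 11/3x_3 - 10/3.
  leading term x_1x_3: no divisor's leading term divides it; move -7/24x_1x_3 to the remainder.
  leading term x_1: no divisor's leading term divides it; move -1/8x_1 to the remainder.
  leading term x_2: no divisor's leading term divides it; move 1/3x_2 to the remainder.
  leading term x_3: no divisor's leading term divides it; move 11/3x_3 to the remainder.
  leading term 1: no divisor's leading term divides it; move -10/3 to the remainder.
  remainder -7/24x_1x_3 - 1/8x_1 + 1/3x_2 + 11/3x_3 - 10/3 ≠ 0; add g_3 = -7/24x_1x_3 - 1/8x_1 + 1/3x_2 + 11/3x_3 - 10/3 to the basis.

S(f_1,g_3): lcm = x_1x_2x_3. S = -3/7x_1x_2 + 1/3x_1x_3 + 1/4x_1 + 8/7x_2^2 + 88/7x_2x_3 - 233/21x_2 + 11/3x_3 - 10/3.
  leading term x_1x_2: no divisor's leading term divides it; move -3/7x_1x_2 to the remainder.
  leading term x_1x_3: subtract (-8/7)·g_3 from 1/3x_1x_3 + 1/4x_1 + 8/7x_2^2 + 88/7x_2x_3 - 233/21x_2 + 11/3x_3 - 10/3 → 3/28x_1 + 8/7x_2^2 + 88/7x_2x_3 - 75/7x_2 + 55/7x_3 - 50/7
  leading term x_1: no divisor's leading term divides it; move 3/28x_1 to the remainder.
  leading term x_2^2: no divisor's leading term divides it; move 8/7x_2^2 to the remainder.
  leading term x_2x_3: subtract (11/7)·f_2 from 88/7x_2x_3 - 75/7x_2 + 55/7x_3 - 50/7 → -75/7x_2 - 83/7
  leading term x_2: no divisor's leading term divides it; move -75/7x_2 to the remainder.
  leading term 1: no divisor's leading term divides it; move -83/7 to the remainder.
  remainder -3/7x_1x_2 + 3/28x_1 + 8/7x_2^2 - 75/7x_2 - 83/7 ≠ 0; add g_4 = -3/7x_1x_2 + 3/28x_1 + 8/7x_2^2 - 75/7x_2 - 83/7 to the basis.

S(f_2,g_3): lcm = x_1x_2x_3. S = -3/7x_1x_2 + 5/8x_1x_3 + 3/8x_1 + 8/7x_2^2 + 88/7x_2x_3 - 80/7x_2.
  leading term x_1x_2: subtract (1)·g_4 from -3/7x_1x_2 + 5/8x_1x_3 + 3/8x_1 + 8/7x_2^2 + 88/7x_2x_3 - 80/7x_2 → 5/8x_1x_3 + 15/56x_1 + 88/7x_2x_3 - 5/7x_2 + 83/7
  leading term x_1x_3: subtract (-15/7)·g_3 from 5/8x_1x_3 + 15/56x_1 + 88/7x_2x_3 - 5/7x_2 + 83/7 → 88/7x_2x_3 + 55/7x_3 + 33/7
  leading term x_2x_3: subtract (11/7)·f_2 from 88/7x_2x_3 + 55/7x_3 + 33/7 → 0
  remainder 0.

S(f_1,g_4): lcm = x_1x_2x_3. S = 7/12x_1x_3 + 1/4x_1 + 8/3x_2^2x_3 - 25x_2x_3 + 1/3x_2 - 24x_3 - 10/3.
  leading term x_1x_3: subtract (-2)·g_3 from 7/12x_1x_3 + 1/4x_1 + 8/3x_2^2x_3 - 25x_2x_3 + 1/3x_2 - 24x_3 - 10/3 → 8/3x_2^2x_3 - 25x_2x_3 + x_2 - 50/3x_3 - 10
  leading term x_2^2x_3: subtract (1/3x_2)·f_2 from 8/3x_2^2x_3 - 25x_2x_3 + x_2 - 50/3x_3 - 10 → -80/3x_2x_3 - 50/3x_3 - 10
  leading term x_2x_3: subtract (-10/3)·f_2 from -80/3x_2x_3 - 50/3x_3 - 10 → 0
  remainder 0.

S(f_2,g_4): lcm = x_1x_2x_3. S = 7/8x_1x_3 + 3/8x_1 + 8/3x_2^2x_3 - 25x_2x_3 - 83/3x_3.
  leading term x_1x_3: subtract (-3)·g_3 from 7/8x_1x_3 + 3/8x_1 + 8/3x_2^2x_3 - 25x_2x_3 - 83/3x_3 → 8/3x_2^2x_3 - 25x_2x_3 + x_2 - 50/3x_3 - 10
  leading term x_2^2x_3: subtract (1/3x_2)·f_2 from 8/3x_2^2x_3 - 25x_2x_3 + x_2 - 50/3x_3 - 10 → -80/3x_2x_3 - 50/3x_3 - 10
  leading term x_2x_3: subtract (-10/3)·f_2 from -80/3x_2x_3 - 50/3x_3 - 10 → 0
  remainder 0.

S(g_3,g_4): lcm = x_1x_2x_3. S = 3/7x_1x_2 + 1/4x_1x_3 + 8/3x_2^2x_3 - 8/7x_2^2 - 263/7x_2x_3 + 80/7x_2 - 83/3x_3.
  leading term x_1x_2: subtract (-1)·g_4 from 3/7x_1x_2 + 1/4x_1x_3 + 8/3x_2^2x_3 - 8/7x_2^2 - 263/7x_2x_3 + 80/7x_2 - 83/3x_3 → 1/4x_1x_3 + 3/28x_1 + 8/3x_2^2x_3 - 263/7x_2x_3 + 5/7x_2 - 83/3x_3 - 83/7
  leading term x_1x_3: subtract (-6/7)·g_3 from 1/4x_1x_3 + 3/28x_1 + 8/3x_2^2x_3 - 263/7x_2x_3 + 5/7x_2 - 83/3x_3 - 83/7 → 8/3x_2^2x_3 - 263/7x_2x_3 + x_2 - 515/21x_3 - 103/7
  leading term x_2^2x_3: subtract (1/3x_2)·f_2 from 8/3x_2^2x_3 - 263/7x_2x_3 + x_2 - 515/21x_3 - 103/7 → -824/21x_2x_3 - 515/21x_3 - 103/7
  leading term x_2x_3: subtract (-103/21)·f_2 from -824/21x_2x_3 - 515/21x_3 - 103/7 → 0
  remainder 0.

Every S-polynomial of the final basis reduces to 0, so we have a Gröbner basis.
Inter-reduce: drop elements whose leading term is divisible by another's, tail-reduce, and make monic.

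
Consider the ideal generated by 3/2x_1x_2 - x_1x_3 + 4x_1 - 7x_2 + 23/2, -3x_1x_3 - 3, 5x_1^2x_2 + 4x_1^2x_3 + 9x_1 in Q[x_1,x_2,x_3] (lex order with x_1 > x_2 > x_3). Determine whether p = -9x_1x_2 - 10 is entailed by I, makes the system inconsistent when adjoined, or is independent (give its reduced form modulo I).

Adjoining -9x_1x_2 - 10 makes the ideal the whole ring: the system is inconsistent.

First compute the reduced Gröbner basis of I by Buchberger's algorithm.
f_1 = 3/2x_1x_2 - x_1x_3 + 4x_1 - 7x_2 + 23/2, LT = x_1x_2.
f_2 = -3x_1x_3 - 3, LT = x_1x_3.
f_3 = 5x_1^2x_2 + 4x_1^2x_3 + 9x_1, LT = x_1^2x_2.

S(f_1,f_2): lcm = x_1x_2x_3. S = -2/3x_1x_3^2 + 8/3x_1x_3 - 14/3x_2x_3 - x_2 + 23/3x_3.
  reduce S modulo (f_1, f_2, f_3):
  remainder -14/3x_2x_3 - x_2 + 25/3x_3 - 8/3 ≠ 0; add h_4 = -14/3x_2x_3 - x_2 + 25/3x_3 - 8/3 to the basis.

S(f_1,f_3): lcm = x_1^2x_2. S = -22/15x_1^2x_3 + 8/3x_1^2 - 14/3x_1x_2 + 88/15x_1.
  reduce S modulo (f_1, f_2, f_3, h_4):
  remainder 8/3x_1^2 + 178/9x_1 - 196/9x_2 + 350/9 ≠ 0; add h_5 = 8/3x_1^2 + 178/9x_1 - 196/9x_2 + 350/9 to the basis.

S(f_2,f_3): lcm = x_1^2x_2x_3. S = -4/5x_1^2x_3^2 + x_1x_2 - 9/5x_1x_3.
  reduce S modulo (f_1, f_2, f_3, h_4, h_5):
  remainder -8/3x_1 + 14/3x_2 - 22/3 ≠ 0; add h_6 = -8/3x_1 + 14/3x_2 - 22/3 to the basis.

S(f_1,h_5): lcm = x_1^2x_2. S = -2/3x_1^2x_3 + 8/3x_1^2 - 145/12x_1x_2 + 23/3x_1 + 49/6x_2^2 - 175/12x_2.
  reduce S modulo (f_1, f_2, f_3, h_4, h_5, h_6):
  remainder 49/6x_2^2 - 77/6x_2 + 14/3 ≠ 0; add h_7 = 49/6x_2^2 - 77/6x_2 + 14/3 to the basis.

S(f_2,h_6): lcm = x_1x_3. S = 7/4x_2x_3 - 11/4x_3 + 1.
  reduce S modulo (f_1, f_2, f_3, h_4, h_5, h_6, h_7):
  remainder -3/8x_2 + 3/8x_3 ≠ 0; add h_8 = -3/8x_2 + 3/8x_3 to the basis.

S(h_4,h_8): lcm = x_2x_3. S = 3/14x_2 + x_3^2 - 25/14x_3 + 4/7.
  reduce S modulo (f_1, f_2, f_3, h_4, h_5, h_6, h_7, h_8):
  remainder x_3^2 - 11/7x_3 + 4/7 ≠ 0; add h_9 = x_3^2 - 11/7x_3 + 4/7 to the basis.

The other S-polynomials (S(f_1,h_4), S(f_2,h_4), S(f_3,h_4), S(f_2,h_5), S(f_3,h_5), S(h_4,h_5), S(f_1,h_6), S(f_3,h_6), S(h_4,h_6), S(h_5,h_6), S(f_1,h_7), S(f_2,h_7), S(f_3,h_7), S(h_4,h_7), S(h_5,h_7), S(h_6,h_7), S(f_1,h_8), S(f_2,h_8), S(f_3,h_8), S(h_5,h_8), S(h_6,h_8), S(h_7,h_8), S(f_1,h_9), S(f_2,h_9), S(f_3,h_9), S(h_4,h_9), S(h_5,h_9), S(h_6,h_9), S(h_7,h_9), S(h_8,h_9)) all reduce to 0 modulo the current basis, so we have a Gröbner basis.
Inter-reduce: drop elements whose leading term is divisible by another's, tail-reduce, and make monic.
Reduced Gröbner basis: {x_1 - 7/4x_3 + 11/4, x_2 - x_3, x_3^2 - 11/7x_3 + 4/7}.
Label its elements g_1 = x_1 - 7/4x_3 + 11/4, g_2 = x_2 - x_3, g_3 = x_3^2 - 11/7x_3 + 4/7.

Reduce p = -9x_1x_2 - 10 modulo G:
  leading term x_1x_2: subtract (-9x_2)·g_1 from -9x_1x_2 - 10 → -63/4x_2x_3 + 99/4x_2 - 10
  leading term x_2x_3: subtract (-63/4x_3)·g_2 from -63/4x_2x_3 + 99/4x_2 - 10 → 99/4x_2 - 63/4x_3^2 - 10
  leading term x_2: subtract (99/4)·g_2 from 99/4x_2 - 63/4x_3^2 - 10 → -63/4x_3^2 + 99/4x_3 - 10
  leading term x_3^2: subtract (-63/4)·g_3 from -63/4x_3^2 + 99/4x_3 - 10 → -1
  leading term 1: no divisor's leading term divides it; move -1 to the remainder.
  normal form = -1.
The normal form is nonzero, so p ∉ I. Since p minus its normal form lies in I, I + (p) = I + (r) where r = -1; decide whether this ideal is the whole ring.
Here r = -1 is a nonzero constant, hence a unit: 1 ∈ I + (p), the Gröbner basis of I + (p) is {1}, and the enlarged system has no common solution — adjoining p is inconsistent.

The remainder on division by a Gröbner basis is unique — it is the normal form.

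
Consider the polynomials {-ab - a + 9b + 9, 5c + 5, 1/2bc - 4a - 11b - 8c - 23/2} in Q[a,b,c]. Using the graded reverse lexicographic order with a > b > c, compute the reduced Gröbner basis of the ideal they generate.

The reduced Gröbner basis is the canonical form of the ideal for this ordering.

f_1 = -ab - a + 9b + 9, LT = ab.
f_2 = 5c + 5, LT = c.
f_3 = 1/2bc - 4a - 11b - 8c - 23/2, LT = bc.

S(f_1,f_3): lcm = abc. S = 8a^2 + 22ab + 17ac - 9bc + 23a - 9c.
  leading term a^2: no divisor's leading term divides it; move 8a^2 to the remainder.
  leading term ab: subtract (-22)·f_1 from 22ab + 17ac - 9bc + 23a - 9c → 17ac - 9bc + a + 198b - 9c + 198
  leading term ac: subtract (17/5a)·f_2 from 17ac - 9bc + a + 198b - 9c + 198 → -9bc - 16a + 198b - 9c + 198
  leading term bc: subtract (-9/5b)·f_2 from -9bc - 16a + 198b - 9c + 198 → -16a + 207b - 9c + 198
  leading term a: no divisor's leading term divides it; move -16a to the remainder.
  leading term b: no divisor's leading term divides it; move 207b to the remainder.
  leading term c: subtract (-9/5)·f_2 from -9c + 198 → 207
  leading term 1: no divisor's leading term divides it; move 207 to the remainder.
  remainder 8a^2 - 16a + 207b + 207 ≠ 0; add g_4 = 8a^2 - 16a + 207b + 207 to the basis.

S(f_2,f_3): lcm = bc. S = 8a + 23b + 16c + 23.
  leading term a: no divisor's leading term divides it; move 8a to the remainder.
  leading term b: no divisor's leading term divides it; move 23b to the remainder.
  leading term c: subtract (16/5)·f_2 from 16c + 23 → 7
  leading term 1: no divisor's leading term divides it; move 7 to the remainder.
  remainder 8a + 23b + 7 ≠ 0; add g_5 = 8a + 23b + 7 to the basis.

S(f_1,g_4): lcm = a^2b. S = a^2 - 7ab - 207/8b^2 - 9a - 207/8b.
  leading term a^2: subtract (1/8)·g_4 from a^2 - 7ab - 207/8b^2 - 9a - 207/8b → -7ab - 207/8b^2 - 7a - 207/4b - 207/8
  leading term ab: subtract (7)·f_1 from -7ab - 207/8b^2 - 7a - 207/4b - 207/8 → -207/8b^2 - 459/4b - 711/8
  leading term b^2: no divisor's leading term divides it; move -207/8b^2 to the remainder.
  leading term b: no divisor's leading term divides it; move -459/4b to the remainder.
  leading term 1: no divisor's leading term divides it; move -711/8 to the remainder.
  remainder -207/8b^2 - 459/4b - 711/8 ≠ 0; add g_6 = -207/8b^2 - 459/4b - 711/8 to the basis.

The other S-polynomials (S(f_1,f_2), S(f_2,g_4), S(f_3,g_4), S(f_1,g_5), S(f_2,g_5), S(f_3,g_5), S(g_4,g_5), S(f_1,g_6), S(f_2,g_6), S(f_3,g_6), S(g_4,g_6), S(g_5,g_6)) all reduce to 0 modulo the current basis, so we have a Gröbner basis.
Inter-reduce: drop elements whose leading term is divisible by another's, tail-reduce, and make monic.

G = {b^2 + 102/23b + 79/23, a + 23/8b + 7/8, c + 1}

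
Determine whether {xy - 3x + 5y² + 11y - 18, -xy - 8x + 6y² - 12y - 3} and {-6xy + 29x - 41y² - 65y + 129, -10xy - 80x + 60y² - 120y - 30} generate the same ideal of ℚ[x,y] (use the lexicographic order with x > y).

For a fixed monomial order, each ideal has a unique reduced Gröbner basis; comparing bases decides equality.
Buchberger on the first generating set:
f_1 = xy - 3x + 5y² + 11y - 18, LT = xy.
f_2 = -xy - 8x + 6y² - 12y - 3, LT = xy.

S(f_1,f_2): lcm = xy. S = -11x + 11y² - y - 21.
  leading term x: no divisor's leading term divides it; move -11x to the remainder.
  leading term y²: no divisor's leading term divides it; move 11y² to the remainder.
  leading term y: no divisor's leading term divides it; move -y to the remainder.
  leading term 1: no divisor's leading term divides it; move -21 to the remainder.
  remainder -11x + 11y² - y - 21 ≠ 0; add g_3 = -11x + 11y² - y - 21 to the basis.

S(f_1,g_3): lcm = xy. S = -3x + y³ + 54/11y² + 100/11y - 18.
  leading term x: subtract (3/11)·g_3 from -3x + y³ + 54/11y² + 100/11y - 18 → y³ + 21/11y² + 103/11y - 135/11
  leading term y³: no divisor's leading term divides it; move y³ to the remainder.
  leading term y²: no divisor's leading term divides it; move 21/11y² to the remainder.
  leading term y: no divisor's leading term divides it; move 103/11y to the remainder.
  leading term 1: no divisor's leading term divides it; move -135/11 to the remainder.
  remainder y³ + 21/11y² + 103/11y - 135/11 ≠ 0; add g_4 = y³ + 21/11y² + 103/11y - 135/11 to the basis.

S(f_2,g_3): lcm = xy. S = 8x + y³ - 67/11y² + 111/11y + 3.
  leading term x: subtract (-8/11)·g_3 from 8x + y³ - 67/11y² + 111/11y + 3 → y³ + 21/11y² + 103/11y - 135/11
  leading term y³: subtract (1)·g_4 from y³ + 21/11y² + 103/11y - 135/11 → 0
  remainder 0.

S(f_1,g_4): lcm = xy³. S = -54/11xy² - 103/11xy + 135/11x + 5y⁴ + 11y³ - 18y².
  leading term xy²: subtract (-54/11y)·f_1 from -54/11xy² - 103/11xy + 135/11x + 5y⁴ + 11y³ - 18y² → -265/11xy + 135/11x + 5y⁴ + 391/11y³ + 36y² - 972/11y
  leading term xy: subtract (-265/11)·f_1 from -265/11xy + 135/11x + 5y⁴ + 391/11y³ + 36y² - 972/11y → -60x + 5y⁴ + 391/11y³ + 1721/11y² + 1943/11y - 4770/11
  leading term x: subtract (60/11)·g_3 from -60x + 5y⁴ + 391/11y³ + 1721/11y² + 1943/11y - 4770/11 → 5y⁴ + 391/11y³ + 1061/11y² + 2003/11y - 3510/11
  leading term y⁴: subtract (5y)·g_4 from 5y⁴ + 391/11y³ + 1061/11y² + 2003/11y - 3510/11 → 26y³ + 546/11y² + 2678/11y - 3510/11
  leading term y³: subtract (26)·g_4 from 26y³ + 546/11y² + 2678/11y - 3510/11 → 0
  remainder 0.

S(f_2,g_4): lcm = xy³. S = 67/11xy² - 103/11xy + 135/11x - 6y⁴ + 12y³ + 3y².
  leading term xy²: subtract (67/11y)·f_1 from 67/11xy² - 103/11xy + 135/11x - 6y⁴ + 12y³ + 3y² → 98/11xy + 135/11x - 6y⁴ - 203/11y³ - 64y² + 1206/11y
  leading term xy: subtract (98/11)·f_1 from 98/11xy + 135/11x - 6y⁴ - 203/11y³ - 64y² + 1206/11y → 39x - 6y⁴ - 203/11y³ - 1194/11y² + 128/11y + 1764/11
  leading term x: subtract (-39/11)·g_3 from 39x - 6y⁴ - 203/11y³ - 1194/11y² + 128/11y + 1764/11 → -6y⁴ - 203/11y³ - 765/11y² + 89/11y + 945/11
  leading term y⁴: subtract (-6y)·g_4 from -6y⁴ - 203/11y³ - 765/11y² + 89/11y + 945/11 → -7y³ - 147/11y² - 721/11y + 945/11
  leading term y³: subtract (-7)·g_4 from -7y³ - 147/11y² - 721/11y + 945/11 → 0
  remainder 0.

S(g_3,g_4): leading monomials are coprime, so the S-polynomial reduces to 0 (Buchberger's first criterion).
Every S-polynomial of the final basis reduces to 0, so we have a Gröbner basis.
Inter-reduce: drop elements whose leading term is divisible by another's, tail-reduce, and make monic.
Reduced Gröbner basis: {x - y² + 1/11y + 21/11, y³ + 21/11y² + 103/11y - 135/11}.

Buchberger on the second generating set:
h_1 = -6xy + 29x - 41y² - 65y + 129, LT = xy.
h_2 = -10xy - 80x + 60y² - 120y - 30, LT = xy.

S(h_1,h_2): lcm = xy. S = -77/6x + 77/6y² - 7/6y - 49/2.
  leading term x: no divisor's leading term divides it; move -77/6x to the remainder.
  leading term y²: no divisor's leading term divides it; move 77/6y² to the remainder.
  leading term y: no divisor's leading term divides it; move -7/6y to the remainder.
  leading term 1: no divisor's leading term divides it; move -49/2 to the remainder.
  remainder -77/6x + 77/6y² - 7/6y - 49/2 ≠ 0; add k_3 = -77/6x + 77/6y² - 7/6y - 49/2 to the basis.

S(h_1,k_3): lcm = xy. S = -29/6x + y³ + 445/66y² + 589/66y - 43/2.
  leading term x: subtract (29/77)·k_3 from -29/6x + y³ + 445/66y² + 589/66y - 43/2 → y³ + 21/11y² + 103/11y - 135/11
  leading term y³: no divisor's leading term divides it; move y³ to the remainder.
  leading term y²: no divisor's leading term divides it; move 21/11y² to the remainder.
  leading term y: no divisor's leading term divides it; move 103/11y to the remainder.
  leading term 1: no divisor's leading term divides it; move -135/11 to the remainder.
  remainder y³ + 21/11y² + 103/11y - 135/11 ≠ 0; add k_4 = y³ + 21/11y² + 103/11y - 135/11 to the basis.

S(h_2,k_3): lcm = xy. S = 8x + y³ - 67/11y² + 111/11y + 3.
  leading term x: subtract (-48/77)·k_3 from 8x + y³ - 67/11y² + 111/11y + 3 → y³ + 21/11y² + 103/11y - 135/11
  leading term y³: subtract (1)·k_4 from y³ + 21/11y² + 103/11y - 135/11 → 0
  remainder 0.

S(h_1,k_4): lcm = xy³. S = -445/66xy² - 103/11xy + 135/11x + 41/6y⁴ + 65/6y³ - 43/2y².
  leading term xy²: subtract (445/396y)·h_1 from -445/66xy² - 103/11xy + 135/11x + 41/6y⁴ + 65/6y³ - 43/2y² → -16613/396xy + 135/11x + 41/6y⁴ + 22535/396y³ + 20411/396y² - 19135/132y
  leading term xy: subtract (16613/2376)·h_1 from -16613/396xy + 135/11x + 41/6y⁴ + 22535/396y³ + 20411/396y² - 19135/132y → -41147/216x + 41/6y⁴ + 22535/396y³ + 803599/2376y² + 735415/2376y - 714359/792
  leading term x: subtract (41147/2772)·k_3 from -41147/216x + 41/6y⁴ + 22535/396y³ + 803599/2376y² + 735415/2376y - 714359/792 → 41/6y⁴ + 22535/396y³ + 19499/132y² + 129427/396y - 23685/44
  leading term y⁴: subtract (41/6y)·k_4 from 41/6y⁴ + 22535/396y³ + 19499/132y² + 129427/396y - 23685/44 → 1579/36y³ + 11053/132y² + 162637/396y - 23685/44
  leading term y³: subtract (1579/36)·k_4 from 1579/36y³ + 11053/132y² + 162637/396y - 23685/44 → 0
  remainder 0.

S(h_2,k_4): lcm = xy³. S = 67/11xy² - 103/11xy + 135/11x - 6y⁴ + 12y³ + 3y².
  leading term xy²: subtract (-67/66y)·h_1 from 67/11xy² - 103/11xy + 135/11x - 6y⁴ + 12y³ + 3y² → 1325/66xy + 135/11x - 6y⁴ - 1955/66y³ - 4157/66y² + 2881/22y
  leading term xy: subtract (-1325/396)·h_1 from 1325/66xy + 135/11x - 6y⁴ - 1955/66y³ - 4157/66y² + 2881/22y → 3935/36x - 6y⁴ - 1955/66y³ - 79267/396y² - 34267/396y + 56975/132
  leading term x: subtract (-3935/462)·k_3 from 3935/36x - 6y⁴ - 1955/66y³ - 79267/396y² - 34267/396y + 56975/132 → -6y⁴ - 1955/66y³ - 1999/22y² - 6367/66y + 4905/22
  leading term y⁴: subtract (-6y)·k_4 from -6y⁴ - 1955/66y³ - 1999/22y² - 6367/66y + 4905/22 → -109/6y³ - 763/22y² - 11227/66y + 4905/22
  leading term y³: subtract (-109/6)·k_4 from -109/6y³ - 763/22y² - 11227/66y + 4905/22 → 0
  remainder 0.

S(k_3,k_4): leading monomials are coprime, so the S-polynomial reduces to 0 (Buchberger's first criterion).
Every S-polynomial of the final basis reduces to 0, so we have a Gröbner basis.
Inter-reduce: drop elements whose leading term is divisible by another's, tail-reduce, and make monic.
Reduced Gröbner basis: {x - y² + 1/11y + 21/11, y³ + 21/11y² + 103/11y - 135/11}.

Same reduced basis, so the two generating sets span the same ideal.

Yes, the ideals are equal.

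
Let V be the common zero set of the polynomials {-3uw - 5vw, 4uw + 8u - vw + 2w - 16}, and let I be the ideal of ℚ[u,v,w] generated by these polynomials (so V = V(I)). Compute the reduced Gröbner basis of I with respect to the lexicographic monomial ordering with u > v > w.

f_1 = -3uw - 5vw, LT = uw.
f_2 = 4uw + 8u - vw + 2w - 16, LT = uw.

S(f_1,f_2): lcm = uw. S = -2u + 23/12vw - ½w + 4.
  reduce S modulo (f_1, f_2):
  remainder -2u + 23/12vw - ½w + 4 ≠ 0; add g_3 = -2u + 23/12vw - ½w + 4 to the basis.

S(f_1,g_3): lcm = uw. S = 23/24vw² + 5/3vw - ¼w² + 2w.
  reduce S modulo (f_1, f_2, g_3):
  remainder 23/24vw² + 5/3vw - ¼w² + 2w ≠ 0; add g_4 = 23/24vw² + 5/3vw - ¼w² + 2w to the basis.

The other S-polynomials (S(f_2,g_3), S(f_1,g_4), S(f_2,g_4), S(g_3,g_4)) all reduce to 0 modulo the current basis, so we have a Gröbner basis.
Inter-reduce: drop elements whose leading term is divisible by another's, tail-reduce, and make monic.

G = {u - 23/24vw + ¼w - 2, vw² + 40/23vw - 6/23w² + 48/23w}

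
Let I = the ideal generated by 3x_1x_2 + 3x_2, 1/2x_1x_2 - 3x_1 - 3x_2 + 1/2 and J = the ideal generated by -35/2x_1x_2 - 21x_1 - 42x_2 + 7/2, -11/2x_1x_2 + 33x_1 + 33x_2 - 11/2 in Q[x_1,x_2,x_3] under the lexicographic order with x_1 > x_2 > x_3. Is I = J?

Two ideals are equal iff their reduced Gröbner bases coincide (the reduced basis is unique for a fixed ordering).
Buchberger on the first generating set:
f_1 = 3x_1x_2 + 3x_2, LT = x_1x_2.
f_2 = 1/2x_1x_2 - 3x_1 - 3x_2 + 1/2, LT = x_1x_2.

S(f_1,f_2): lcm = x_1x_2. S = 6x_1 + 7x_2 - 1.
  leading term x_1: no divisor's leading term divides it; move 6x_1 to the remainder.
  leading term x_2: no divisor's leading term divides it; move 7x_2 to the remainder.
  leading term 1: no divisor's leading term divides it; move -1 to the remainder.
  remainder 6x_1 + 7x_2 - 1 ≠ 0; add g_3 = 6x_1 + 7x_2 - 1 to the basis.

S(f_1,g_3): lcm = x_1x_2. S = -7/6x_2^2 + 7/6x_2.
  leading term x_2^2: no divisor's leading term divides it; move -7/6x_2^2 to the remainder.
  leading term x_2: no divisor's leading term divides it; move 7/6x_2 to the remainder.
  remainder -7/6x_2^2 + 7/6x_2 ≠ 0; add g_4 = -7/6x_2^2 + 7/6x_2 to the basis.

The other S-polynomials (S(f_2,g_3), S(f_1,g_4), S(f_2,g_4), S(g_3,g_4)) all reduce to 0 modulo the current basis, so we have a Gröbner basis.
Inter-reduce: drop elements whose leading term is divisible by another's, tail-reduce, and make monic.
Reduced Gröbner basis: {x_1 + 7/6x_2 - 1/6, x_2^2 - x_2}.

Buchberger on the second generating set:
h_1 = -35/2x_1x_2 - 21x_1 - 42x_2 + 7/2, LT = x_1x_2.
h_2 = -11/2x_1x_2 + 33x_1 + 33x_2 - 11/2, LT = x_1x_2.

S(h_1,h_2): lcm = x_1x_2. S = 36/5x_1 + 42/5x_2 - 6/5.
  leading term x_1: no divisor's leading term divides it; move 36/5x_1 to the remainder.
  leading term x_2: no divisor's leading term divides it; move 42/5x_2 to the remainder.
  leading term 1: no divisor's leading term divides it; move -6/5 to the remainder.
  remainder 36/5x_1 + 42/5x_2 - 6/5 ≠ 0; add k_3 = 36/5x_1 + 42/5x_2 - 6/5 to the basis.

S(h_1,k_3): lcm = x_1x_2. S = 6/5x_1 - 7/6x_2^2 + 77/30x_2 - 1/5.
  leading term x_1: subtract (1/6)·k_3 from 6/5x_1 - 7/6x_2^2 + 77/30x_2 - 1/5 → -7/6x_2^2 + 7/6x_2
  leading term x_2^2: no divisor's leading term divides it; move -7/6x_2^2 to the remainder.
  leading term x_2: no divisor's leading term divides it; move 7/6x_2 to the remainder.
  remainder -7/6x_2^2 + 7/6x_2 ≠ 0; add k_4 = -7/6x_2^2 + 7/6x_2 to the basis.

The other S-polynomials (S(h_2,k_3), S(h_1,k_4), S(h_2,k_4), S(k_3,k_4)) all reduce to 0 modulo the current basis, so we have a Gröbner basis.
Inter-reduce: drop elements whose leading term is divisible by another's, tail-reduce, and make monic.
Reduced Gröbner basis: {x_1 + 7/6x_2 - 1/6, x_2^2 - x_2}.

Same reduced basis, so the two generating sets span the same ideal.
The choice of monomial ordering does not affect the verdict — as long as both bases are computed under the same ordering, their equality decides ideal equality.

Yes, the ideals are equal.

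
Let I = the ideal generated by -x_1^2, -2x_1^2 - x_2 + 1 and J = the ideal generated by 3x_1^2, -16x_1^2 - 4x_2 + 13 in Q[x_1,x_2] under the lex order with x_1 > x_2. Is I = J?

Since reduced Gröbner bases are canonical representatives of ideals under a given ordering, it suffices to compute and compare them.
Buchberger on the first generating set:
f_1 = -x_1^2, LT = x_1^2.
f_2 = -2x_1^2 - x_2 + 1, LT = x_1^2.

S(f_1,f_2): lcm = x_1^2. S = -1/2x_2 + 1/2.
  leading term x_2: no divisor's leading term divides it; move -1/2x_2 to the remainder.
  leading term 1: no divisor's leading term divides it; move 1/2 to the remainder.
  remainder -1/2x_2 + 1/2 ≠ 0; add g_3 = -1/2x_2 + 1/2 to the basis.

S(f_1,g_3): leading monomials are coprime, so the S-polynomial reduces to 0 (Buchberger's first criterion).
S(f_2,g_3): leading monomials are coprime, so the S-polynomial reduces to 0 (Buchberger's first criterion).
Every S-polynomial of the final basis reduces to 0, so we have a Gröbner basis.
Inter-reduce: drop elements whose leading term is divisible by another's, tail-reduce, and make monic.
Reduced Gröbner basis: {x_1^2, x_2 - 1}.

Buchberger on the second generating set:
h_1 = 3x_1^2, LT = x_1^2.
h_2 = -16x_1^2 - 4x_2 + 13, LT = x_1^2.

S(h_1,h_2): lcm = x_1^2. S = -1/4x_2 + 13/16.
  leading term x_2: no divisor's leading term divides it; move -1/4x_2 to the remainder.
  leading term 1: no divisor's leading term divides it; move 13/16 to the remainder.
  remainder -1/4x_2 + 13/16 ≠ 0; add k_3 = -1/4x_2 + 13/16 to the basis.

S(h_1,k_3): leading monomials are coprime, so the S-polynomial reduces to 0 (Buchberger's first criterion).
S(h_2,k_3): leading monomials are coprime, so the S-polynomial reduces to 0 (Buchberger's first criterion).
Every S-polynomial of the final basis reduces to 0, so we have a Gröbner basis.
Inter-reduce: drop elements whose leading term is divisible by another's, tail-reduce, and make monic.
Reduced Gröbner basis: {x_1^2, x_2 - 13/4}.

The bases are distinct; the ideals are different.

No, the ideals differ.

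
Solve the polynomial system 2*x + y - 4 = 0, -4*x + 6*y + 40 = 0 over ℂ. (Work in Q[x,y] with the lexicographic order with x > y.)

Compute a lex Gröbner basis by Buchberger's algorithm.
f_1 = 2*x + y - 4, LT = x.
f_2 = -4*x + 6*y + 40, LT = x.

S(f_1,f_2): lcm = x. S = 2*y + 8.
  leading term y: no divisor's leading term divides it; move 2*y to the remainder.
  leading term 1: no divisor's leading term divides it; move 8 to the remainder.
  remainder 2*y + 8 ≠ 0; add h_3 = 2*y + 8 to the basis.

S(f_1,h_3): leading monomials are coprime, so the S-polynomial reduces to 0 (Buchberger's first criterion).
S(f_2,h_3): leading monomials are coprime, so the S-polynomial reduces to 0 (Buchberger's first criterion).
Every S-polynomial of the final basis reduces to 0, so we have a Gröbner basis.
Inter-reduce: drop elements whose leading term is divisible by another's, tail-reduce, and make monic.
Reduced Gröbner basis: {x - 4, y + 4}.

The lex basis is triangular: the last element involves only y. Solving y + 4 = 0 gives y ∈ {-4}; substituting each value into the earlier elements determines the remaining variables.
  y = -4: the earlier basis element becomes x - 4 = 0, giving x = 4 — point (4, -4).
Each listed point satisfies every original equation (direct substitution).

{(4, -4)}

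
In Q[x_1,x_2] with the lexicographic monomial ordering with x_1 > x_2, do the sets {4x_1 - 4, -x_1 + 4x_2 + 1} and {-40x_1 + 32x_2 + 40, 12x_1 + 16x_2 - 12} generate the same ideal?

Since reduced Gröbner bases are canonical representatives of ideals under a given ordering, it suffices to compute and compare them.
Buchberger on the first generating set:
f_1 = 4x_1 - 4, LT = x_1.
f_2 = -x_1 + 4x_2 + 1, LT = x_1.

S(f_1,f_2): lcm = x_1. S = 4x_2.
  leading term x_2: no divisor's leading term divides it; move 4x_2 to the remainder.
  remainder 4x_2 ≠ 0; add g_3 = 4x_2 to the basis.

The other S-polynomials (S(f_1,g_3), S(f_2,g_3)) all reduce to 0 modulo the current basis, so we have a Gröbner basis.
Inter-reduce: drop elements whose leading term is divisible by another's, tail-reduce, and make monic.
Reduced Gröbner basis: {x_1 - 1, x_2}.

Buchberger on the second generating set:
h_1 = -40x_1 + 32x_2 + 40, LT = x_1.
h_2 = 12x_1 + 16x_2 - 12, LT = x_1.

S(h_1,h_2): lcm = x_1. S = -\tfrac{32}{15}x_2.
  leading term x_2: no divisor's leading term divides it; move -\tfrac{32}{15}x_2 to the remainder.
  remainder -\tfrac{32}{15}x_2 ≠ 0; add k_3 = -\tfrac{32}{15}x_2 to the basis.

The other S-polynomials (S(h_1,k_3), S(h_2,k_3)) all reduce to 0 modulo the current basis, so we have a Gröbner basis.
Inter-reduce: drop elements whose leading term is divisible by another's, tail-reduce, and make monic.
Reduced Gröbner basis: {x_1 - 1, x_2}.

The two bases agree; hence the ideals are identical.

Yes, the ideals are equal.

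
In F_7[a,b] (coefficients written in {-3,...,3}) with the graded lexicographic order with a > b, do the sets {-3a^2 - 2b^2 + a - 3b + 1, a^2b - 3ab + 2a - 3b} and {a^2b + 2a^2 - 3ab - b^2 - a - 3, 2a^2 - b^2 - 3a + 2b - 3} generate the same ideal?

Two ideals are equal iff their reduced Gröbner bases coincide (the reduced basis is unique for a fixed ordering).
Buchberger on the first generating set:
f_1 = -3a^2 - 2b^2 + a - 3b + 1, LT = a^2.
f_2 = a^2b - 3ab + 2a - 3b, LT = a^2b.

S(f_1,f_2): lcm = a^2b. S = 3b^3 - 2ab + b^2 - 2a - 2b.
  reduce S modulo (f_1, f_2):
  remainder 3b^3 - 2ab + b^2 - 2a - 2b ≠ 0; add g_3 = 3b^3 - 2ab + b^2 - 2a - 2b to the basis.

The other S-polynomials (S(f_1,g_3), S(f_2,g_3)) all reduce to 0 modulo the current basis, so we have a Gröbner basis.
Inter-reduce: drop elements whose leading term is divisible by another's, tail-reduce, and make monic.
Reduced Gröbner basis: {b^3 - 3ab - 2b^2 - 3a - 3b, a^2 + 3b^2 + 2a + b + 2}.

Buchberger on the second generating set:
h_1 = a^2b + 2a^2 - 3ab - b^2 - a - 3, LT = a^2b.
h_2 = 2a^2 - b^2 - 3a + 2b - 3, LT = a^2.

S(h_1,h_2): lcm = a^2b. S = -3b^3 + 2a^2 + 2ab - 2b^2 - a - 2b - 3.
  reduce S modulo (h_1, h_2):
  remainder -3b^3 + 2ab - b^2 + 2a + 3b ≠ 0; add k_3 = -3b^3 + 2ab - b^2 + 2a + 3b to the basis.

The other S-polynomials (S(h_1,k_3), S(h_2,k_3)) all reduce to 0 modulo the current basis, so we have a Gröbner basis.
Inter-reduce: drop elements whose leading term is divisible by another's, tail-reduce, and make monic.
Reduced Gröbner basis: {b^3 - 3ab - 2b^2 - 3a - b, a^2 + 3b^2 + 2a + b + 2}.

These differ, so the ideals are not equal.

No, the ideals differ.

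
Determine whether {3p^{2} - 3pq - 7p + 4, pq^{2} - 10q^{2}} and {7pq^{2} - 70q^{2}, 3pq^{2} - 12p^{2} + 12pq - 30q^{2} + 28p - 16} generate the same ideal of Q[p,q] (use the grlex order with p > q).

Equality of ideals is decidable: compute both reduced Gröbner bases (unique for the ordering) and check whether they agree.
Buchberger on the first generating set:
f_1 = 3p^{2} - 3pq - 7p + 4, LT = p^{2}.
f_2 = pq^{2} - 10q^{2}, LT = pq^{2}.

S(f_1,f_2): lcm = p^{2}q^{2}. S = -pq^{3} + \tfrac{23}{3}pq^{2} + \tfrac{4}{3}q^{2}.
  leading term pq^{3}: subtract (-q)·f_2 from -pq^{3} + \tfrac{23}{3}pq^{2} + \tfrac{4}{3}q^{2} → \tfrac{23}{3}pq^{2} - 10q^{3} + \tfrac{4}{3}q^{2}
  leading term pq^{2}: subtract (\tfrac{23}{3})·f_2 from \tfrac{23}{3}pq^{2} - 10q^{3} + \tfrac{4}{3}q^{2} → -10q^{3} + 78q^{2}
  leading term q^{3}: no divisor's leading term divides it; move -10q^{3} to the remainder.
  leading term q^{2}: no divisor's leading term divides it; move 78q^{2} to the remainder.
  remainder -10q^{3} + 78q^{2} ≠ 0; add g_3 = -10q^{3} + 78q^{2} to the basis.

The other S-polynomials (S(f_1,g_3), S(f_2,g_3)) all reduce to 0 modulo the current basis, so we have a Gröbner basis.
Inter-reduce: drop elements whose leading term is divisible by another's, tail-reduce, and make monic.
Reduced Gröbner basis: {pq^{2} - 10q^{2}, q^{3} - \tfrac{39}{5}q^{2}, p^{2} - pq - \tfrac{7}{3}p + \tfrac{4}{3}}.

Buchberger on the second generating set:
h_1 = 7pq^{2} - 70q^{2}, LT = pq^{2}.
h_2 = 3pq^{2} - 12p^{2} + 12pq - 30q^{2} + 28p - 16, LT = pq^{2}.

S(h_1,h_2): lcm = pq^{2}. S = 4p^{2} - 4pq - \tfrac{28}{3}p + \tfrac{16}{3}.
  leading term p^{2}: no divisor's leading term divides it; move 4p^{2} to the remainder.
  leading term pq: no divisor's leading term divides it; move -4pq to the remainder.
  leading term p: no divisor's leading term divides it; move -\tfrac{28}{3}p to the remainder.
  leading term 1: no divisor's leading term divides it; move \tfrac{16}{3} to the remainder.
  remainder 4p^{2} - 4pq - \tfrac{28}{3}p + \tfrac{16}{3} ≠ 0; add k_3 = 4p^{2} - 4pq - \tfrac{28}{3}p + \tfrac{16}{3} to the basis.

S(h_1,k_3): lcm = p^{2}q^{2}. S = pq^{3} - \tfrac{23}{3}pq^{2} - \tfrac{4}{3}q^{2}.
  leading term pq^{3}: subtract (\tfrac{1}{7}q)·h_1 from pq^{3} - \tfrac{23}{3}pq^{2} - \tfrac{4}{3}q^{2} → -\tfrac{23}{3}pq^{2} + 10q^{3} - \tfrac{4}{3}q^{2}
  leading term pq^{2}: subtract (-\tfrac{23}{21})·h_1 from -\tfrac{23}{3}pq^{2} + 10q^{3} - \tfrac{4}{3}q^{2} → 10q^{3} - 78q^{2}
  leading term q^{3}: no divisor's leading term divides it; move 10q^{3} to the remainder.
  leading term q^{2}: no divisor's leading term divides it; move -78q^{2} to the remainder.
  remainder 10q^{3} - 78q^{2} ≠ 0; add k_4 = 10q^{3} - 78q^{2} to the basis.

The other S-polynomials (S(h_2,k_3), S(h_1,k_4), S(h_2,k_4), S(k_3,k_4)) all reduce to 0 modulo the current basis, so we have a Gröbner basis.
Inter-reduce: drop elements whose leading term is divisible by another's, tail-reduce, and make monic.
Reduced Gröbner basis: {pq^{2} - 10q^{2}, q^{3} - \tfrac{39}{5}q^{2}, p^{2} - pq - \tfrac{7}{3}p + \tfrac{4}{3}}.

Same reduced basis, so the two generating sets span the same ideal.

Yes, the ideals are equal.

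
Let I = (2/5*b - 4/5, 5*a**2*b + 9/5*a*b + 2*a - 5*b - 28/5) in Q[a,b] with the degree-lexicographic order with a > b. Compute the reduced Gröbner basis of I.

f_1 = 2/5*b - 4/5, LT = b.
f_2 = 5*a**2*b + 9/5*a*b + 2*a - 5*b - 28/5, LT = a**2*b.

S(f_1,f_2): lcm = a**2*b. S = -2*a**2 - 9/25*a*b - 2/5*a + b + 28/25.
  leading term a**2: no divisor's leading term divides it; move -2*a**2 to the remainder.
  leading term a*b: subtract (-9/10*a)·f_1 from -9/25*a*b - 2/5*a + b + 28/25 → -28/25*a + b + 28/25
  leading term a: no divisor's leading term divides it; move -28/25*a to the remainder.
  leading term b: subtract (5/2)·f_1 from b + 28/25 → 78/25
  leading term 1: no divisor's leading term divides it; move 78/25 to the remainder.
  remainder -2*a**2 - 28/25*a + 78/25 ≠ 0; add g_3 = -2*a**2 - 28/25*a + 78/25 to the basis.

The other S-polynomials (S(f_1,g_3), S(f_2,g_3)) all reduce to 0 modulo the current basis, so we have a Gröbner basis.
Inter-reduce: drop elements whose leading term is divisible by another's, tail-reduce, and make monic.

G = {a**2 + 14/25*a - 39/25, b - 2}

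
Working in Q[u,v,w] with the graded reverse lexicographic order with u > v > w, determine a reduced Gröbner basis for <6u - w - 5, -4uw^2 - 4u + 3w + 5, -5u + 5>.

f_1 = 6u - w - 5, LT = u.
f_2 = -4uw^2 - 4u + 3w + 5, LT = uw^2.
f_3 = -5u + 5, LT = u.

S(f_1,f_2): lcm = uw^2. S = -1/6w^3 - 5/6w^2 - u + 3/4w + 5/4.
  reduce S modulo (f_1, f_2, f_3):
  remainder -1/6w^3 - 5/6w^2 + 7/12w + 5/12 ≠ 0; add g_4 = -1/6w^3 - 5/6w^2 + 7/12w + 5/12 to the basis.

S(f_1,f_3): lcm = u. S = -1/6w + 1/6.
  reduce S modulo (f_1, f_2, f_3, g_4):
  remainder -1/6w + 1/6 ≠ 0; add g_5 = -1/6w + 1/6 to the basis.

The other S-polynomials (S(f_2,f_3), S(f_1,g_4), S(f_2,g_4), S(f_3,g_4), S(f_1,g_5), S(f_2,g_5), S(f_3,g_5), S(g_4,g_5)) all reduce to 0 modulo the current basis, so we have a Gröbner basis.
Inter-reduce: drop elements whose leading term is divisible by another's, tail-reduce, and make monic.

G = {u - 1, w - 1}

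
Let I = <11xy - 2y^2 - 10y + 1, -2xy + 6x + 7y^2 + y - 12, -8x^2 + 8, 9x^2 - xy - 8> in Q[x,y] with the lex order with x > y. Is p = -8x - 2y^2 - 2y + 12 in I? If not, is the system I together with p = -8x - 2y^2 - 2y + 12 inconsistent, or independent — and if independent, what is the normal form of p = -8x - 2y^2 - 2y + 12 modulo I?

First compute the reduced Gröbner basis of I by Buchberger's algorithm.
f_1 = 11xy - 2y^2 - 10y + 1, LT = xy.
f_2 = -2xy + 6x + 7y^2 + y - 12, LT = xy.
f_3 = -8x^2 + 8, LT = x^2.
f_4 = 9x^2 - xy - 8, LT = x^2.

S(f_1,f_2): lcm = xy. S = 3x + 73/22y^2 - 9/22y - 65/11.
  reduce S modulo (f_1, f_2, f_3, f_4):
  remainder 3x + 73/22y^2 - 9/22y - 65/11 ≠ 0; add h_5 = 3x + 73/22y^2 - 9/22y - 65/11 to the basis.

S(f_1,f_3): lcm = x^2y. S = -2/11xy^2 - 10/11xy + 1/11x + y.
  reduce S modulo (f_1, f_2, f_3, f_4, h_5):
  remainder -4/121y^3 - 313/726y^2 + 49/242y + 95/363 ≠ 0; add h_6 = -4/121y^3 - 313/726y^2 + 49/242y + 95/363 to the basis.

S(f_1,f_4): lcm = x^2y. S = -7/99xy^2 - 10/11xy + 1/11x + 8/9y.
  reduce S modulo (f_1, f_2, f_3, f_4, h_5, h_6):
  remainder -193/1188y^2 + 1/396y + 95/594 ≠ 0; add h_7 = -193/1188y^2 + 1/396y + 95/594 to the basis.

S(f_2,f_3): lcm = x^2y. S = -3x^2 - 7/2xy^2 - 1/2xy + 6x + y.
  reduce S modulo (f_1, f_2, f_3, f_4, h_5, h_6, h_7):
  remainder -865/386y + 865/386 ≠ 0; add h_8 = -865/386y + 865/386 to the basis.

The other S-polynomials (S(f_2,f_4), S(f_3,f_4), S(f_1,h_5), S(f_2,h_5), S(f_3,h_5), S(f_4,h_5), S(f_1,h_6), S(f_2,h_6), S(f_3,h_6), S(f_4,h_6), S(h_5,h_6), S(f_1,h_7), S(f_2,h_7), S(f_3,h_7), S(f_4,h_7), S(h_5,h_7), S(h_6,h_7), S(f_1,h_8), S(f_2,h_8), S(f_3,h_8), S(f_4,h_8), S(h_5,h_8), S(h_6,h_8), S(h_7,h_8)) all reduce to 0 modulo the current basis, so we have a Gröbner basis.
Inter-reduce: drop elements whose leading term is divisible by another's, tail-reduce, and make monic.
Reduced Gröbner basis: {x - 1, y - 1}.
Label its elements g_1 = x - 1, g_2 = y - 1.

Reduce p = -8x - 2y^2 - 2y + 12 modulo G:
  leading term x: subtract (-8)·g_1 from -8x - 2y^2 - 2y + 12 → -2y^2 - 2y + 4
  leading term y^2: subtract (-2y)·g_2 from -2y^2 - 2y + 4 → -4y + 4
  leading term y: subtract (-4)·g_2 from -4y + 4 → 0
  normal form = 0.
Since the normal form is 0, p ∈ I.

The remainder on division by a Gröbner basis is unique — it is the normal form.

-8x - 2y^2 - 2y + 12 lies in I (it reduces to 0).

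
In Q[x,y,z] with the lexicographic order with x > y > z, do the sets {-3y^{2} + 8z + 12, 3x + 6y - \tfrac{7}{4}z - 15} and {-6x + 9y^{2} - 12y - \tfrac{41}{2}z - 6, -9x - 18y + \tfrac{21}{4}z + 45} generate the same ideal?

Yes, the ideals are equal.

Two ideals are equal iff their reduced Gröbner bases coincide (the reduced basis is unique for a fixed ordering).
Buchberger on the first generating set:
f_1 = -3y^{2} + 8z + 12, LT = y^{2}.
f_2 = 3x + 6y - \tfrac{7}{4}z - 15, LT = x.

The S-polynomials (S(f_1,f_2)) all reduce to 0 modulo the current basis, so we have a Gröbner basis.
Inter-reduce: drop elements whose leading term is divisible by another's, tail-reduce, and make monic.
Reduced Gröbner basis: {x + 2y - \tfrac{7}{12}z - 5, y^{2} - \tfrac{8}{3}z - 4}.

Buchberger on the second generating set:
h_1 = -6x + 9y^{2} - 12y - \tfrac{41}{2}z - 6, LT = x.
h_2 = -9x - 18y + \tfrac{21}{4}z + 45, LT = x.

S(h_1,h_2): lcm = x. S = -\tfrac{3}{2}y^{2} + 4z + 6.
  leading term y^{2}: no divisor's leading term divides it; move -\tfrac{3}{2}y^{2} to the remainder.
  leading term z: no divisor's leading term divides it; move 4z to the remainder.
  leading term 1: no divisor's leading term divides it; move 6 to the remainder.
  remainder -\tfrac{3}{2}y^{2} + 4z + 6 ≠ 0; add k_3 = -\tfrac{3}{2}y^{2} + 4z + 6 to the basis.

The other S-polynomials (S(h_1,k_3), S(h_2,k_3)) all reduce to 0 modulo the current basis, so we have a Gröbner basis.
Inter-reduce: drop elements whose leading term is divisible by another's, tail-reduce, and make monic.
Reduced Gröbner basis: {x + 2y - \tfrac{7}{12}z - 5, y^{2} - \tfrac{8}{3}z - 4}.

The two bases agree; hence the ideals are identical.
The same test decides containment: I ⊆ J iff every generator of I reduces to 0 modulo a Gröbner basis of J.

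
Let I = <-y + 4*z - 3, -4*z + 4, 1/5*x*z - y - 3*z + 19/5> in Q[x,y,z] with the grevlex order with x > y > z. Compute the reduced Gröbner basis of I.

G = {x - 1, y - 1, z - 1}

This is the nonlinear analogue of row-reducing a linear system.

f_1 = -y + 4*z - 3, LT = y.
f_2 = -4*z + 4, LT = z.
f_3 = 1/5*x*z - y - 3*z + 19/5, LT = x*z.

S(f_1,f_2): leading monomials are coprime, so the S-polynomial reduces to 0 (Buchberger's first criterion).
S(f_1,f_3): leading monomials are coprime, so the S-polynomial reduces to 0 (Buchberger's first criterion).
S(f_2,f_3): lcm = x*z. S = -x + 5*y + 15*z - 19.
  leading term x: no divisor's leading term divides it; move -x to the remainder.
  leading term y: subtract (-5)·f_1 from 5*y + 15*z - 19 → 35*z - 34
  leading term z: subtract (-35/4)·f_2 from 35*z - 34 → 1
  leading term 1: no divisor's leading term divides it; move 1 to the remainder.
  remainder -x + 1 ≠ 0; add g_4 = -x + 1 to the basis.

S(f_1,g_4): leading monomials are coprime, so the S-polynomial reduces to 0 (Buchberger's first criterion).
S(f_2,g_4): leading monomials are coprime, so the S-polynomial reduces to 0 (Buchberger's first criterion).
S(f_3,g_4): lcm = x*z. S = -5*y - 14*z + 19.
  leading term y: subtract (5)·f_1 from -5*y - 14*z + 19 → -34*z + 34
  leading term z: subtract (17/2)·f_2 from -34*z + 34 → 0
  remainder 0.

Every S-polynomial of the final basis reduces to 0, so we have a Gröbner basis.
Inter-reduce: drop elements whose leading term is divisible by another's, tail-reduce, and make monic.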